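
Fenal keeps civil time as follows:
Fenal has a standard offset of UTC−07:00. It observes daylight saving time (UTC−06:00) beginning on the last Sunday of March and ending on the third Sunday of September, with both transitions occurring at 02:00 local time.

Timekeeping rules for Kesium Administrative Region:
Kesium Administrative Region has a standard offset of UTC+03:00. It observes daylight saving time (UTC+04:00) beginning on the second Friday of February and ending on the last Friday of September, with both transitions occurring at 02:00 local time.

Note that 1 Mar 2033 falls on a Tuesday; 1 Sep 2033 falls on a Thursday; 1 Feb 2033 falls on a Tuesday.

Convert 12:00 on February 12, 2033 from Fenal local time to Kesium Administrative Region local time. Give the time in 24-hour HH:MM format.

1 March 2033 is a Tuesday, so Sundays fall on 6, 13, 20, 27; the last is March 27.
1 September 2033 is a Thursday, so the first Sunday is September 4 and the third is September 18.
February 12, 2033 does not fall between 27 March and 18 September, so daylight saving is not in effect and Fenal is at UTC−07:00.
12:00 Fenal + 7h = 19:00 UTC.
1 February 2033 is a Tuesday, so the first Friday is February 4 and the second is February 11.
1 September 2033 is a Thursday, so Fridays fall on 2, 9, 16, 23, 30; the last is September 30.
At the standard offset (UTC+03:00), 19:00 UTC + 3h = 22:00 Kesium Administrative Region standard time.
Daylight saving runs 11 February – 30 September; the standard-time date in Kesium Administrative Region, February 12, 2033, is inside that window, so Kesium Administrative Region is at UTC+04:00.
19:00 UTC + 4h = 23:00 Kesium Administrative Region.

23:00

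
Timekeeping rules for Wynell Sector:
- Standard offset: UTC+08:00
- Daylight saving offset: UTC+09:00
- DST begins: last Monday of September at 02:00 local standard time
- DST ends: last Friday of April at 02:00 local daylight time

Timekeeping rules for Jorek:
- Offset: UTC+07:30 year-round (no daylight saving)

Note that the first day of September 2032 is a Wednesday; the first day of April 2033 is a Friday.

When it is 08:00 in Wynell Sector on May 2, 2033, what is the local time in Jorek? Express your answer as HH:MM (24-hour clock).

07:30

1 September 2032 is a Wednesday, so Mondays fall on 6, 13, 20, 27; the last is September 27.
1 April 2033 is a Friday, so Fridays fall on 1, 8, 15, 22, 29; the last is April 29.
Daylight saving runs 27 September 2032 – 29 April 2033; May 2, 2033 is outside that window, so Wynell Sector is on standard time at UTC+08:00.
08:00 Wynell Sector − 8h = 00:00 UTC.
Jorek stays on UTC+07:30 all year.
00:00 UTC + 7h30m = 07:30 Jorek.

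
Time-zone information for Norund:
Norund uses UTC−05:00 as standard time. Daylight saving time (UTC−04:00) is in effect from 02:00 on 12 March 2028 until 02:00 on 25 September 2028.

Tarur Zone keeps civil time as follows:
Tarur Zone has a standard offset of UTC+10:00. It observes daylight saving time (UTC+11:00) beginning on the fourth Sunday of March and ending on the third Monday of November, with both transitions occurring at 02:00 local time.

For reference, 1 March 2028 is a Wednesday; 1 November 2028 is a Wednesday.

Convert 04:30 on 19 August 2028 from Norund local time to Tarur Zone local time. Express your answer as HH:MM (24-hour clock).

Daylight saving runs 12 March – 25 September; 19 August 2028 is inside that window, so Norund is at UTC−04:00.
04:30 Norund + 4h = 08:30 UTC.
1 March 2028 is a Wednesday, so the first Sunday is March 5 and the fourth is March 26.
1 November 2028 is a Wednesday, so the first Monday is November 6 and the third is November 20.
At the standard offset (UTC+10:00), 08:30 UTC + 10h = 18:30 Tarur Zone standard time.
The standard-time date in Tarur Zone, 19 August 2028, lies within the daylight-saving period (26 March – 20 November), so Tarur Zone is on daylight time, UTC+11:00.
08:30 UTC + 11h = 19:30 Tarur Zone.

19:30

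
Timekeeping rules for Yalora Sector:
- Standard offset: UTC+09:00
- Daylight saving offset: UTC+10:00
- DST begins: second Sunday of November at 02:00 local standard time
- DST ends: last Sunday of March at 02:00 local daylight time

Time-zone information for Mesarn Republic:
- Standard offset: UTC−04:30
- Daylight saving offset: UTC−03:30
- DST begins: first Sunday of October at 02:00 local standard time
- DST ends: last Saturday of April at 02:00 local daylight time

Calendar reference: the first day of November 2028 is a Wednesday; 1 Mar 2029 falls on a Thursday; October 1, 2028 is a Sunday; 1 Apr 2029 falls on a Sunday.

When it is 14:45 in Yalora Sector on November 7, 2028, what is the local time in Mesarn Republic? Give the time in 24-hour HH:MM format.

02:15

1 November 2028 is a Wednesday, so the first Sunday is November 5 and the second is November 12.
1 March 2029 is a Thursday, so Sundays fall on 4, 11, 18, 25; the last is March 25.
November 7, 2028 is outside the daylight-saving period (12 November 2028 – 25 March 2029), so Yalora Sector is on standard time, UTC+09:00.
14:45 Yalora Sector − 9h = 05:45 UTC.
1 October 2028 is a Sunday, so the first Sunday is October 1.
1 April 2029 is a Sunday, so Saturdays fall on 7, 14, 21, 28; the last is April 28.
At the standard offset (UTC−04:30), 05:45 UTC − 4h30m = 01:15 Mesarn Republic standard time.
Daylight saving runs 1 October 2028 – 28 April 2029; the standard-time date in Mesarn Republic, November 7, 2028, is inside that window, so Mesarn Republic is at UTC−03:30.
05:45 UTC − 3h30m = 02:15 Mesarn Republic.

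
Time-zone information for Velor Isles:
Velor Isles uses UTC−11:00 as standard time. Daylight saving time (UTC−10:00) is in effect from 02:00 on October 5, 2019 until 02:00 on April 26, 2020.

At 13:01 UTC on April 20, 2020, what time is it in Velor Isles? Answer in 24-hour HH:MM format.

At the standard offset (UTC−11:00), 13:01 UTC − 11h = 02:01 Velor Isles standard time.
The standard-time date in Velor Isles, April 20, 2020, lies within the daylight-saving period (5 October 2019 – 26 April 2020), so Velor Isles is on daylight time, UTC−10:00.
13:01 UTC − 10h = 03:01 local.

03:01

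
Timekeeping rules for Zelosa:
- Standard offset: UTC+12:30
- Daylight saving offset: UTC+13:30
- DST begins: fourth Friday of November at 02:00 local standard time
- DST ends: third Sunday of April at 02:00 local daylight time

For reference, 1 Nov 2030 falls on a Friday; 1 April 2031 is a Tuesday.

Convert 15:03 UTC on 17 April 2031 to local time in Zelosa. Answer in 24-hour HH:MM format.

1 November 2030 is a Friday, so the first Friday is November 1 and the fourth is November 22.
1 April 2031 is a Tuesday, so the first Sunday is April 6 and the third is April 20.
At the standard offset (UTC+12:30), 15:03 UTC + 12h30m = 03:33 Zelosa standard time (rolling into the next day, 18 April 2031).
Daylight saving runs 22 November 2030 – 20 April 2031; the standard-time date in Zelosa, 18 April 2031, is inside that window, so Zelosa is at UTC+13:30.
15:03 UTC + 13h30m = 04:33 local (rolling into the next day, 18 April 2031).

04:33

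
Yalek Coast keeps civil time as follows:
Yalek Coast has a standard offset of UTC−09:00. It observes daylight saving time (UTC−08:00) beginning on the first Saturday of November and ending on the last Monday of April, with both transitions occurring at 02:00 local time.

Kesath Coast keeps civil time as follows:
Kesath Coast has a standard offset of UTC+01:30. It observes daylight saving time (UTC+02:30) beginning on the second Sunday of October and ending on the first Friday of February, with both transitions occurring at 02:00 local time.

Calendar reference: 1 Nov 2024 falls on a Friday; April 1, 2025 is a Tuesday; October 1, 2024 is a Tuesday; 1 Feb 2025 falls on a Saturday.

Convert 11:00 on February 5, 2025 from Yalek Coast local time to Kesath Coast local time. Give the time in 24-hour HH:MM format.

21:30

1 November 2024 is a Friday, so the first Saturday is November 2.
1 April 2025 is a Tuesday, so Mondays fall on 7, 14, 21, 28; the last is April 28.
February 5, 2025 falls between 2 November 2024 and 28 April 2025, so daylight saving is in effect and Yalek Coast is at UTC−08:00.
11:00 Yalek Coast + 8h = 19:00 UTC.
1 October 2024 is a Tuesday, so the first Sunday is October 6 and the second is October 13.
1 February 2025 is a Saturday, so the first Friday is February 7.
At the standard offset (UTC+01:30), 19:00 UTC + 1h30m = 20:30 Kesath Coast standard time.
The standard-time date in Kesath Coast, February 5, 2025, lies within the daylight-saving period (13 October 2024 – 7 February 2025), so Kesath Coast is on daylight time, UTC+02:30.
19:00 UTC + 2h30m = 21:30 Kesath Coast.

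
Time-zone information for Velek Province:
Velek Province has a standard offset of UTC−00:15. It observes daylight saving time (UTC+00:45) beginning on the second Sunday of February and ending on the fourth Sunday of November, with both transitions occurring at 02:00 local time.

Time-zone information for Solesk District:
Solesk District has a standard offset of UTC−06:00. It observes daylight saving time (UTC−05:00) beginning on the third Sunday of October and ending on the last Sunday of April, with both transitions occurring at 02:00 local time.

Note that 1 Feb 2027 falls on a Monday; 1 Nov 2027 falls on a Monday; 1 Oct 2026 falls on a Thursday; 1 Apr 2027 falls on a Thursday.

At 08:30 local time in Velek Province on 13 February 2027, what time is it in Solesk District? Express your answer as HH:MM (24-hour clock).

03:45

1 February 2027 is a Monday, so the first Sunday is February 7 and the second is February 14.
1 November 2027 is a Monday, so the first Sunday is November 7 and the fourth is November 28.
13 February 2027 is outside the daylight-saving period (14 February – 28 November), so Velek Province is on standard time, UTC−00:15.
08:30 Velek Province + 0h15m = 08:45 UTC.
1 October 2026 is a Thursday, so the first Sunday is October 4 and the third is October 18.
1 April 2027 is a Thursday, so Sundays fall on 4, 11, 18, 25; the last is April 25.
At the standard offset (UTC−06:00), 08:45 UTC − 6h = 02:45 Solesk District standard time.
The standard-time date in Solesk District, 13 February 2027, falls between 18 October 2026 and 25 April 2027, so daylight saving is in effect and Solesk District is at UTC−05:00.
08:45 UTC − 5h = 03:45 Solesk District.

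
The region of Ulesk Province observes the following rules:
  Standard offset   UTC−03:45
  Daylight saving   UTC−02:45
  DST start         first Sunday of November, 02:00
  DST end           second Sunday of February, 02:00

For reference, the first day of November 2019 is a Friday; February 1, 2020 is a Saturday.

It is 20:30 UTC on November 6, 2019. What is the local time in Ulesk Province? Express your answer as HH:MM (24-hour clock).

1 November 2019 is a Friday, so the first Sunday is November 3.
1 February 2020 is a Saturday, so the first Sunday is February 2 and the second is February 9.
At the standard offset (UTC−03:45), 20:30 UTC − 3h45m = 16:45 Ulesk Province standard time.
The standard-time date in Ulesk Province, November 6, 2019, lies within the daylight-saving period (3 November 2019 – 9 February 2020), so Ulesk Province is on daylight time, UTC−02:45.
20:30 UTC − 2h45m = 17:45 local.

17:45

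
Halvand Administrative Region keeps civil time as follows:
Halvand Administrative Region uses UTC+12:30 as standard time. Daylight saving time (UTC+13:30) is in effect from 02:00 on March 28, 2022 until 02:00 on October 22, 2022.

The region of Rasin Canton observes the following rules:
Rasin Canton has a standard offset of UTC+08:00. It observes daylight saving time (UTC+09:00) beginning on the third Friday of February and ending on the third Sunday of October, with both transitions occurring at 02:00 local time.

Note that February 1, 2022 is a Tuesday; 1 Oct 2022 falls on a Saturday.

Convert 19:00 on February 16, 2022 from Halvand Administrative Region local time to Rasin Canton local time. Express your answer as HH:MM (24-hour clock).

February 16, 2022 does not fall between 28 March and 22 October, so daylight saving is not in effect and Halvand Administrative Region is at UTC+12:30.
19:00 Halvand Administrative Region − 12h30m = 06:30 UTC.
1 February 2022 is a Tuesday, so the first Friday is February 4 and the third is February 18.
1 October 2022 is a Saturday, so the first Sunday is October 2 and the third is October 16.
At the standard offset (UTC+08:00), 06:30 UTC + 8h = 14:30 Rasin Canton standard time.
The standard-time date in Rasin Canton, February 16, 2022, is outside the daylight-saving period (18 February – 16 October), so Rasin Canton is on standard time, UTC+08:00.
06:30 UTC + 8h = 14:30 Rasin Canton.

14:30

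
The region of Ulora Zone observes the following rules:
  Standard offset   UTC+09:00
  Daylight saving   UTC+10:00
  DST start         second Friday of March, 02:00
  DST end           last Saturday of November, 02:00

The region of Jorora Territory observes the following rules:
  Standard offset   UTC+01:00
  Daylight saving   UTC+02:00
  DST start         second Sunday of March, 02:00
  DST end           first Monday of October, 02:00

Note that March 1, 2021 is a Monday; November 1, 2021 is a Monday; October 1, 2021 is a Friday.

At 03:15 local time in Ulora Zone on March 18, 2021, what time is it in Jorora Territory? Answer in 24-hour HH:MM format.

19:15

1 March 2021 is a Monday, so the first Friday is March 5 and the second is March 12.
1 November 2021 is a Monday, so Saturdays fall on 6, 13, 20, 27; the last is November 27.
March 18, 2021 lies within the daylight-saving period (12 March – 27 November), so Ulora Zone is on daylight time, UTC+10:00.
03:15 Ulora Zone − 10h = 17:15 UTC (rolling into the previous day, 17 March 2021).
1 March 2021 is a Monday, so the first Sunday is March 7 and the second is March 14.
1 October 2021 is a Friday, so the first Monday is October 4.
At the standard offset (UTC+01:00), 17:15 UTC + 1h = 18:15 Jorora Territory standard time.
Daylight saving runs 14 March – 4 October; the standard-time date in Jorora Territory, March 17, 2021, is inside that window, so Jorora Territory is at UTC+02:00.
17:15 UTC + 2h = 19:15 Jorora Territory.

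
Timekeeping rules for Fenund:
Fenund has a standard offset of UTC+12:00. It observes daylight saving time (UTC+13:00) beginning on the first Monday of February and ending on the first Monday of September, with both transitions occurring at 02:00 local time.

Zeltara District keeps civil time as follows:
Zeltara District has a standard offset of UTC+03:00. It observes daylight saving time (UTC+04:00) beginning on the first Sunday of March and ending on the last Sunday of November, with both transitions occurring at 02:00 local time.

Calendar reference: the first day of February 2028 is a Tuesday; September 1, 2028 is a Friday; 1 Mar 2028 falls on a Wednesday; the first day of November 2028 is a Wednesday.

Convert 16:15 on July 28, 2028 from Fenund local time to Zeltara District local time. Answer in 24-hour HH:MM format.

1 February 2028 is a Tuesday, so the first Monday is February 7.
1 September 2028 is a Friday, so the first Monday is September 4.
Daylight saving runs 7 February – 4 September; July 28, 2028 is inside that window, so Fenund is at UTC+13:00.
16:15 Fenund − 13h = 03:15 UTC.
1 March 2028 is a Wednesday, so the first Sunday is March 5.
1 November 2028 is a Wednesday, so Sundays fall on 5, 12, 19, 26; the last is November 26.
At the standard offset (UTC+03:00), 03:15 UTC + 3h = 06:15 Zeltara District standard time.
The standard-time date in Zeltara District, July 28, 2028, falls between 5 March and 26 November, so daylight saving is in effect and Zeltara District is at UTC+04:00.
03:15 UTC + 4h = 07:15 Zeltara District.

07:15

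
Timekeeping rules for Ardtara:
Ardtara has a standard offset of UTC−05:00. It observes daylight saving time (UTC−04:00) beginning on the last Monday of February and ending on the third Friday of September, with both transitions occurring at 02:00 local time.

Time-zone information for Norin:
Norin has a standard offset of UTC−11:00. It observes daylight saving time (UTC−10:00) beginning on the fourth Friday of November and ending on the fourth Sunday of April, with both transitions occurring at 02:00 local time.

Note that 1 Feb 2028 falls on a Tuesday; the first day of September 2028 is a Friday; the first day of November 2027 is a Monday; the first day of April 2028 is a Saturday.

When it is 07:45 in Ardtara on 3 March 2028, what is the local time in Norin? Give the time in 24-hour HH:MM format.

1 February 2028 is a Tuesday, so Mondays fall on 7, 14, 21, 28; the last is February 28.
1 September 2028 is a Friday, so the first Friday is September 1 and the third is September 15.
3 March 2028 lies within the daylight-saving period (28 February – 15 September), so Ardtara is on daylight time, UTC−04:00.
07:45 Ardtara + 4h = 11:45 UTC.
1 November 2027 is a Monday, so the first Friday is November 5 and the fourth is November 26.
1 April 2028 is a Saturday, so the first Sunday is April 2 and the fourth is April 23.
At the standard offset (UTC−11:00), 11:45 UTC − 11h = 00:45 Norin standard time.
The standard-time date in Norin, 3 March 2028, lies within the daylight-saving period (26 November 2027 – 23 April 2028), so Norin is on daylight time, UTC−10:00.
11:45 UTC − 10h = 01:45 Norin.

01:45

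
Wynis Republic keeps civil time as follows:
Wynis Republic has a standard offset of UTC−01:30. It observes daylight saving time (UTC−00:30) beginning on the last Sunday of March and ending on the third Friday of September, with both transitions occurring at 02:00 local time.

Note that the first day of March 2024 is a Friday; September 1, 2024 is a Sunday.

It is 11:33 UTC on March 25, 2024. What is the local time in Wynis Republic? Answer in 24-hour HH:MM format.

10:03

1 March 2024 is a Friday, so Sundays fall on 3, 10, 17, 24, 31; the last is March 31.
1 September 2024 is a Sunday, so the first Friday is September 6 and the third is September 20.
At the standard offset (UTC−01:30), 11:33 UTC − 1h30m = 10:03 Wynis Republic standard time.
The standard-time date in Wynis Republic, March 25, 2024, is outside the daylight-saving period (31 March – 20 September), so Wynis Republic is on standard time, UTC−01:30.
11:33 UTC − 1h30m = 10:03 local.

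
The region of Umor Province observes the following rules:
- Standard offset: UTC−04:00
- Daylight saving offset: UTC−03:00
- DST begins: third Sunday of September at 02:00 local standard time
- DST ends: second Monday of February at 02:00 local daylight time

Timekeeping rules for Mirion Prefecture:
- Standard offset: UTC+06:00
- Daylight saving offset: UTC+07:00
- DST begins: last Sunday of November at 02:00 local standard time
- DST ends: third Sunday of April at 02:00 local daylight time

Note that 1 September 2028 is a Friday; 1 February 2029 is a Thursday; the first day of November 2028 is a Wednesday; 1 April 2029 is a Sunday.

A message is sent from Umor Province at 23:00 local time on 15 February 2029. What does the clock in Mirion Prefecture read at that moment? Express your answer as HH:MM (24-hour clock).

1 September 2028 is a Friday, so the first Sunday is September 3 and the third is September 17.
1 February 2029 is a Thursday, so the first Monday is February 5 and the second is February 12.
15 February 2029 is outside the daylight-saving period (17 September 2028 – 12 February 2029), so Umor Province is on standard time, UTC−04:00.
23:00 Umor Province + 4h = 03:00 UTC (rolling into the next day, 16 February 2029).
1 November 2028 is a Wednesday, so Sundays fall on 5, 12, 19, 26; the last is November 26.
1 April 2029 is a Sunday, so the first Sunday is April 1 and the third is April 15.
At the standard offset (UTC+06:00), 03:00 UTC + 6h = 09:00 Mirion Prefecture standard time.
The standard-time date in Mirion Prefecture, 16 February 2029, lies within the daylight-saving period (26 November 2028 – 15 April 2029), so Mirion Prefecture is on daylight time, UTC+07:00.
03:00 UTC + 7h = 10:00 Mirion Prefecture.

10:00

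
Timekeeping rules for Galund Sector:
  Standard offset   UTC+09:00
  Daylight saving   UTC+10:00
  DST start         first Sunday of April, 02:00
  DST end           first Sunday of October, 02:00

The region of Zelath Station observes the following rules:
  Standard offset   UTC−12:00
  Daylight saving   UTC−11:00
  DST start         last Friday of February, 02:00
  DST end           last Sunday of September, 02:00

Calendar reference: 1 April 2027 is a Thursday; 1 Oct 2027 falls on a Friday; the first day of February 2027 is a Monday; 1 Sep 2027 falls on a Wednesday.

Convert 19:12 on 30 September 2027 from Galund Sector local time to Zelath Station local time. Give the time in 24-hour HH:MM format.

1 April 2027 is a Thursday, so the first Sunday is April 4.
1 October 2027 is a Friday, so the first Sunday is October 3.
30 September 2027 lies within the daylight-saving period (4 April – 3 October), so Galund Sector is on daylight time, UTC+10:00.
19:12 Galund Sector − 10h = 09:12 UTC.
1 February 2027 is a Monday, so Fridays fall on 5, 12, 19, 26; the last is February 26.
1 September 2027 is a Wednesday, so Sundays fall on 5, 12, 19, 26; the last is September 26.
At the standard offset (UTC−12:00), 09:12 UTC − 12h = 21:12 Zelath Station standard time (rolling into the previous day, 29 September 2027).
The standard-time date in Zelath Station, 29 September 2027, is outside the daylight-saving period (26 February – 26 September), so Zelath Station is on standard time, UTC−12:00.
09:12 UTC − 12h = 21:12 Zelath Station (rolling into the previous day, 29 September 2027).

21:12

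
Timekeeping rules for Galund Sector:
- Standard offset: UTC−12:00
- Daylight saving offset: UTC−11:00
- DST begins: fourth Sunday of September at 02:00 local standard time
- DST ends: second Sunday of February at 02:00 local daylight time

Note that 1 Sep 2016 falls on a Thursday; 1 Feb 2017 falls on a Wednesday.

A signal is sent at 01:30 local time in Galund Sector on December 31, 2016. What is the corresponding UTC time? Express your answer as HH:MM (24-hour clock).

1 September 2016 is a Thursday, so the first Sunday is September 4 and the fourth is September 25.
1 February 2017 is a Wednesday, so the first Sunday is February 5 and the second is February 12.
Daylight saving runs 25 September 2016 – 12 February 2017; December 31, 2016 is inside that window, so Galund Sector is at UTC−11:00.
01:30 local + 11h = 12:30 UTC.

12:30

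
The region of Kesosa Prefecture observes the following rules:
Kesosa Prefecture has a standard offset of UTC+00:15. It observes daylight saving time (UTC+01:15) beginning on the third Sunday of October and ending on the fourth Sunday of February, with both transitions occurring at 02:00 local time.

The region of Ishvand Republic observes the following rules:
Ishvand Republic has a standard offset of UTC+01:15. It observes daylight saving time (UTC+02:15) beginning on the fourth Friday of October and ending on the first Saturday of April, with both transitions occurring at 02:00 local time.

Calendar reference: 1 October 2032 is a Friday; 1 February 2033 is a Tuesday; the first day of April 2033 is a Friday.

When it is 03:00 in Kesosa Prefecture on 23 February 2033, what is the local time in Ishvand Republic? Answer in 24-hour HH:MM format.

1 October 2032 is a Friday, so the first Sunday is October 3 and the third is October 17.
1 February 2033 is a Tuesday, so the first Sunday is February 6 and the fourth is February 27.
23 February 2033 falls between 17 October 2032 and 27 February 2033, so daylight saving is in effect and Kesosa Prefecture is at UTC+01:15.
03:00 Kesosa Prefecture − 1h15m = 01:45 UTC.
1 October 2032 is a Friday, so the first Friday is October 1 and the fourth is October 22.
1 April 2033 is a Friday, so the first Saturday is April 2.
At the standard offset (UTC+01:15), 01:45 UTC + 1h15m = 03:00 Ishvand Republic standard time.
The standard-time date in Ishvand Republic, 23 February 2033, falls between 22 October 2032 and 2 April 2033, so daylight saving is in effect and Ishvand Republic is at UTC+02:15.
01:45 UTC + 2h15m = 04:00 Ishvand Republic.

04:00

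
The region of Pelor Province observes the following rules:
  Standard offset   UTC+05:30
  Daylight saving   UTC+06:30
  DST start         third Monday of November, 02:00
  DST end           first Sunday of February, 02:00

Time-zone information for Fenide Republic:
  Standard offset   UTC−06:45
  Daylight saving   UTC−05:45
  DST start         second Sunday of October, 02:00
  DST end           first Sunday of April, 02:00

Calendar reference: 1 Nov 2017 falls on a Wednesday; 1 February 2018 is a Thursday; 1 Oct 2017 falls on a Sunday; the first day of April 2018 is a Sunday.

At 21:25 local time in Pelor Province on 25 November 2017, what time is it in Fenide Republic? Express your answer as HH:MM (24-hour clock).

09:10

1 November 2017 is a Wednesday, so the first Monday is November 6 and the third is November 20.
1 February 2018 is a Thursday, so the first Sunday is February 4.
25 November 2017 falls between 20 November 2017 and 4 February 2018, so daylight saving is in effect and Pelor Province is at UTC+06:30.
21:25 Pelor Province − 6h30m = 14:55 UTC.
1 October 2017 is a Sunday, so the first Sunday is October 1 and the second is October 8.
1 April 2018 is a Sunday, so the first Sunday is April 1.
At the standard offset (UTC−06:45), 14:55 UTC − 6h45m = 08:10 Fenide Republic standard time.
Daylight saving runs 8 October 2017 – 1 April 2018; the standard-time date in Fenide Republic, 25 November 2017, is inside that window, so Fenide Republic is at UTC−05:45.
14:55 UTC − 5h45m = 09:10 Fenide Republic.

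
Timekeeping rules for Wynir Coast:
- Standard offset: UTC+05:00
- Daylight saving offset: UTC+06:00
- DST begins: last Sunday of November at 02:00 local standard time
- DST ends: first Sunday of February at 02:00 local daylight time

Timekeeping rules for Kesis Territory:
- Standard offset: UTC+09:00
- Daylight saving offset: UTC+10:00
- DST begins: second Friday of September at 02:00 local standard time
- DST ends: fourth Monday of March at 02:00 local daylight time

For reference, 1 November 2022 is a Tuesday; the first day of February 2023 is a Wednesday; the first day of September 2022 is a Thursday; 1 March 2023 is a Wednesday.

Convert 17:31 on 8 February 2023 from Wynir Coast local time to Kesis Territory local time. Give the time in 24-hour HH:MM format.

22:31

1 November 2022 is a Tuesday, so Sundays fall on 6, 13, 20, 27; the last is November 27.
1 February 2023 is a Wednesday, so the first Sunday is February 5.
Daylight saving runs 27 November 2022 – 5 February 2023; 8 February 2023 is outside that window, so Wynir Coast is on standard time at UTC+05:00.
17:31 Wynir Coast − 5h = 12:31 UTC.
1 September 2022 is a Thursday, so the first Friday is September 2 and the second is September 9.
1 March 2023 is a Wednesday, so the first Monday is March 6 and the fourth is March 27.
At the standard offset (UTC+09:00), 12:31 UTC + 9h = 21:31 Kesis Territory standard time.
The standard-time date in Kesis Territory, 8 February 2023, lies within the daylight-saving period (9 September 2022 – 27 March 2023), so Kesis Territory is on daylight time, UTC+10:00.
12:31 UTC + 10h = 22:31 Kesis Territory.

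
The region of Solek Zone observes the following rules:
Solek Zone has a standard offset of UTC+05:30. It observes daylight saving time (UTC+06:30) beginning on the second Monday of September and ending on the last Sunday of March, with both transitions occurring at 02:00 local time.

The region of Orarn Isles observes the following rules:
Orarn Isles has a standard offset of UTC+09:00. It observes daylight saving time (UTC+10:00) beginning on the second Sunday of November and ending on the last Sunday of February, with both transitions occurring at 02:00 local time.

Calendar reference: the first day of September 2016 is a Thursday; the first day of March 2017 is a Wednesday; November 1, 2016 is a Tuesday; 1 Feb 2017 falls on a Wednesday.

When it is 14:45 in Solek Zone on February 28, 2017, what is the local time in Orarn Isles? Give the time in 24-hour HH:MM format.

17:15

1 September 2016 is a Thursday, so the first Monday is September 5 and the second is September 12.
1 March 2017 is a Wednesday, so Sundays fall on 5, 12, 19, 26; the last is March 26.
February 28, 2017 lies within the daylight-saving period (12 September 2016 – 26 March 2017), so Solek Zone is on daylight time, UTC+06:30.
14:45 Solek Zone − 6h30m = 08:15 UTC.
1 November 2016 is a Tuesday, so the first Sunday is November 6 and the second is November 13.
1 February 2017 is a Wednesday, so Sundays fall on 5, 12, 19, 26; the last is February 26.
At the standard offset (UTC+09:00), 08:15 UTC + 9h = 17:15 Orarn Isles standard time.
The standard-time date in Orarn Isles, February 28, 2017, does not fall between 13 November 2016 and 26 February 2017, so daylight saving is not in effect and Orarn Isles is at UTC+09:00.
08:15 UTC + 9h = 17:15 Orarn Isles.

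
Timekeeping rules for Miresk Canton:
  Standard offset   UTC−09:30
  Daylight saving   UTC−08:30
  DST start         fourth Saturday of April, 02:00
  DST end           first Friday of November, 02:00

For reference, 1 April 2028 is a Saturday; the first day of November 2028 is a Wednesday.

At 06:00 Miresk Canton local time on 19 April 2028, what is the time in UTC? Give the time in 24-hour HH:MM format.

1 April 2028 is a Saturday, so the first Saturday is April 1 and the fourth is April 22.
1 November 2028 is a Wednesday, so the first Friday is November 3.
19 April 2028 is outside the daylight-saving period (22 April – 3 November), so Miresk Canton is on standard time, UTC−09:30.
06:00 local + 9h30m = 15:30 UTC.

15:30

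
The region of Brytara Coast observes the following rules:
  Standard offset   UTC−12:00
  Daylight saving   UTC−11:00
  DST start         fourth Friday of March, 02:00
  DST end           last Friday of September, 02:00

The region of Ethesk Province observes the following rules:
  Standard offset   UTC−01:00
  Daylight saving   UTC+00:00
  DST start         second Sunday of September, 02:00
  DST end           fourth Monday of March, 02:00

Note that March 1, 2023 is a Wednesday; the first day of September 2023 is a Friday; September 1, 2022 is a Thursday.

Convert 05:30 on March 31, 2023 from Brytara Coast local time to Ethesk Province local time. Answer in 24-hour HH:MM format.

1 March 2023 is a Wednesday, so the first Friday is March 3 and the fourth is March 24.
1 September 2023 is a Friday, so Fridays fall on 1, 8, 15, 22, 29; the last is September 29.
Daylight saving runs 24 March – 29 September; March 31, 2023 is inside that window, so Brytara Coast is at UTC−11:00.
05:30 Brytara Coast + 11h = 16:30 UTC.
1 September 2022 is a Thursday, so the first Sunday is September 4 and the second is September 11.
1 March 2023 is a Wednesday, so the first Monday is March 6 and the fourth is March 27.
At the standard offset (UTC−01:00), 16:30 UTC − 1h = 15:30 Ethesk Province standard time.
The standard-time date in Ethesk Province, March 31, 2023, does not fall between 11 September 2022 and 27 March 2023, so daylight saving is not in effect and Ethesk Province is at UTC−01:00.
16:30 UTC − 1h = 15:30 Ethesk Province.

15:30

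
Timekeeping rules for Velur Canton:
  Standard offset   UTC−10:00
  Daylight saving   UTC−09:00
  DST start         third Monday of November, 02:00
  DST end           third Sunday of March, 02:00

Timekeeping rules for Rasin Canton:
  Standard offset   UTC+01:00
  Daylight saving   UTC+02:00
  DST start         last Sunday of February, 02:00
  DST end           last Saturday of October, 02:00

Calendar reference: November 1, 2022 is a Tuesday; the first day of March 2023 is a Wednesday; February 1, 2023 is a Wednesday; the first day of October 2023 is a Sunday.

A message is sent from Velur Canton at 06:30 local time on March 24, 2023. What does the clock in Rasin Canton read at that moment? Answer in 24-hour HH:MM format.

1 November 2022 is a Tuesday, so the first Monday is November 7 and the third is November 21.
1 March 2023 is a Wednesday, so the first Sunday is March 5 and the third is March 19.
March 24, 2023 is outside the daylight-saving period (21 November 2022 – 19 March 2023), so Velur Canton is on standard time, UTC−10:00.
06:30 Velur Canton + 10h = 16:30 UTC.
1 February 2023 is a Wednesday, so Sundays fall on 5, 12, 19, 26; the last is February 26.
1 October 2023 is a Sunday, so Saturdays fall on 7, 14, 21, 28; the last is October 28.
At the standard offset (UTC+01:00), 16:30 UTC + 1h = 17:30 Rasin Canton standard time.
Daylight saving runs 26 February – 28 October; the standard-time date in Rasin Canton, March 24, 2023, is inside that window, so Rasin Canton is at UTC+02:00.
16:30 UTC + 2h = 18:30 Rasin Canton.

18:30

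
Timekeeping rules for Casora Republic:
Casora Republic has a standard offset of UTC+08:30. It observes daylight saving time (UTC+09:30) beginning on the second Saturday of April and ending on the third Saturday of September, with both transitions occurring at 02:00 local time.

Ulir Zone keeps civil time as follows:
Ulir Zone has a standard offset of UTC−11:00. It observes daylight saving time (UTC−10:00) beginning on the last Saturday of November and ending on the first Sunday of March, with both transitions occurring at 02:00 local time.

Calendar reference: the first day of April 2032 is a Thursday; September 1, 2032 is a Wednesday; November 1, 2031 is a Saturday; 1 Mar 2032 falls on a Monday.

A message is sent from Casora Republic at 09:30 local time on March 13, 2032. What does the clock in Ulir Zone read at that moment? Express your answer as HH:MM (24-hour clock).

1 April 2032 is a Thursday, so the first Saturday is April 3 and the second is April 10.
1 September 2032 is a Wednesday, so the first Saturday is September 4 and the third is September 18.
March 13, 2032 does not fall between 10 April and 18 September, so daylight saving is not in effect and Casora Republic is at UTC+08:30.
09:30 Casora Republic − 8h30m = 01:00 UTC.
1 November 2031 is a Saturday, so Saturdays fall on 1, 8, 15, 22, 29; the last is November 29.
1 March 2032 is a Monday, so the first Sunday is March 7.
At the standard offset (UTC−11:00), 01:00 UTC − 11h = 14:00 Ulir Zone standard time (rolling into the previous day, 12 March 2032).
The standard-time date in Ulir Zone, March 12, 2032, does not fall between 29 November 2031 and 7 March 2032, so daylight saving is not in effect and Ulir Zone is at UTC−11:00.
01:00 UTC − 11h = 14:00 Ulir Zone (rolling into the previous day, 12 March 2032).

14:00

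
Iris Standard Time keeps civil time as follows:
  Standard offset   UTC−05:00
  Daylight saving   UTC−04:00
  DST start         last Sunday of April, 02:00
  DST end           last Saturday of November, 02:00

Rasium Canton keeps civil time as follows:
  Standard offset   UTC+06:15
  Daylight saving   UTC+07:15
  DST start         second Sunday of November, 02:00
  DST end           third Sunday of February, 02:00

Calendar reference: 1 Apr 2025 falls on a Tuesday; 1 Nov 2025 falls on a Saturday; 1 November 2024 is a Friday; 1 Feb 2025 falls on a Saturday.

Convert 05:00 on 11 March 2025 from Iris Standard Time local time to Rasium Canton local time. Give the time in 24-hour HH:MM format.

16:15

1 April 2025 is a Tuesday, so Sundays fall on 6, 13, 20, 27; the last is April 27.
1 November 2025 is a Saturday, so Saturdays fall on 1, 8, 15, 22, 29; the last is November 29.
11 March 2025 does not fall between 27 April and 29 November, so daylight saving is not in effect and Iris Standard Time is at UTC−05:00.
05:00 Iris Standard Time + 5h = 10:00 UTC.
1 November 2024 is a Friday, so the first Sunday is November 3 and the second is November 10.
1 February 2025 is a Saturday, so the first Sunday is February 2 and the third is February 16.
At the standard offset (UTC+06:15), 10:00 UTC + 6h15m = 16:15 Rasium Canton standard time.
Daylight saving runs 10 November 2024 – 16 February 2025; the standard-time date in Rasium Canton, 11 March 2025, is outside that window, so Rasium Canton is on standard time at UTC+06:15.
10:00 UTC + 6h15m = 16:15 Rasium Canton.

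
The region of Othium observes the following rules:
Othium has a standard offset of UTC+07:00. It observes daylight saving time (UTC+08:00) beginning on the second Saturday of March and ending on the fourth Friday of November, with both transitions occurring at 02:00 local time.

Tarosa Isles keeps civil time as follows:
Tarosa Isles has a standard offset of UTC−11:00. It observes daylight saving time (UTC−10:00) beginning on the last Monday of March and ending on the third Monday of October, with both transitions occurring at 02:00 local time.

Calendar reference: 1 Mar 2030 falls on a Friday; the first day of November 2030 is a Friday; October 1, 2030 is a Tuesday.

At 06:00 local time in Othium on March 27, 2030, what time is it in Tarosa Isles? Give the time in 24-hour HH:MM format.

12:00

1 March 2030 is a Friday, so the first Saturday is March 2 and the second is March 9.
1 November 2030 is a Friday, so the first Friday is November 1 and the fourth is November 22.
Daylight saving runs 9 March – 22 November; March 27, 2030 is inside that window, so Othium is at UTC+08:00.
06:00 Othium − 8h = 22:00 UTC (rolling into the previous day, 26 March 2030).
1 March 2030 is a Friday, so Mondays fall on 4, 11, 18, 25; the last is March 25.
1 October 2030 is a Tuesday, so the first Monday is October 7 and the third is October 21.
At the standard offset (UTC−11:00), 22:00 UTC − 11h = 11:00 Tarosa Isles standard time.
The standard-time date in Tarosa Isles, March 26, 2030, falls between 25 March and 21 October, so daylight saving is in effect and Tarosa Isles is at UTC−10:00.
22:00 UTC − 10h = 12:00 Tarosa Isles.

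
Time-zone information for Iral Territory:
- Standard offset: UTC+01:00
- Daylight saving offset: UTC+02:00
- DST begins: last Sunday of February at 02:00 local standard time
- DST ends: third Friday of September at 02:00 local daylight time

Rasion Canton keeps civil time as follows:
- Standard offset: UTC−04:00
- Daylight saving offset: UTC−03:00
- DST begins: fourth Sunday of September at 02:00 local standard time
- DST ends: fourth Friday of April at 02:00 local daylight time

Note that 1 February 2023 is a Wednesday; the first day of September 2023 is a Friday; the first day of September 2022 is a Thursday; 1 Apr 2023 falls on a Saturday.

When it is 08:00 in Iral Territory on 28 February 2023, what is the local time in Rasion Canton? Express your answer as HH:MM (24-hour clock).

03:00

1 February 2023 is a Wednesday, so Sundays fall on 5, 12, 19, 26; the last is February 26.
1 September 2023 is a Friday, so the first Friday is September 1 and the third is September 15.
Daylight saving runs 26 February – 15 September; 28 February 2023 is inside that window, so Iral Territory is at UTC+02:00.
08:00 Iral Territory − 2h = 06:00 UTC.
1 September 2022 is a Thursday, so the first Sunday is September 4 and the fourth is September 25.
1 April 2023 is a Saturday, so the first Friday is April 7 and the fourth is April 28.
At the standard offset (UTC−04:00), 06:00 UTC − 4h = 02:00 Rasion Canton standard time.
Daylight saving runs 25 September 2022 – 28 April 2023; the standard-time date in Rasion Canton, 28 February 2023, is inside that window, so Rasion Canton is at UTC−03:00.
06:00 UTC − 3h = 03:00 Rasion Canton.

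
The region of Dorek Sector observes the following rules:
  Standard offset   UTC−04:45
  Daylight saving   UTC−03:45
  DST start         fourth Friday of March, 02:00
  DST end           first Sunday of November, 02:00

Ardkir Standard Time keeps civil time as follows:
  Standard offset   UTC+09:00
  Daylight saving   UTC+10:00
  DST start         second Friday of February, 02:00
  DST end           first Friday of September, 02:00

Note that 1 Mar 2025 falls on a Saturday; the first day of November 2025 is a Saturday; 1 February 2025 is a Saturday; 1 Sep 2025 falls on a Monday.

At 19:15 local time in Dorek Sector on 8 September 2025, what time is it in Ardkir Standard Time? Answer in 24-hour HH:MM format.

08:00

1 March 2025 is a Saturday, so the first Friday is March 7 and the fourth is March 28.
1 November 2025 is a Saturday, so the first Sunday is November 2.
8 September 2025 falls between 28 March and 2 November, so daylight saving is in effect and Dorek Sector is at UTC−03:45.
19:15 Dorek Sector + 3h45m = 23:00 UTC.
1 February 2025 is a Saturday, so the first Friday is February 7 and the second is February 14.
1 September 2025 is a Monday, so the first Friday is September 5.
At the standard offset (UTC+09:00), 23:00 UTC + 9h = 08:00 Ardkir Standard Time standard time (rolling into the next day, 9 September 2025).
Daylight saving runs 14 February – 5 September; the standard-time date in Ardkir Standard Time, 9 September 2025, is outside that window, so Ardkir Standard Time is on standard time at UTC+09:00.
23:00 UTC + 9h = 08:00 Ardkir Standard Time (rolling into the next day, 9 September 2025).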